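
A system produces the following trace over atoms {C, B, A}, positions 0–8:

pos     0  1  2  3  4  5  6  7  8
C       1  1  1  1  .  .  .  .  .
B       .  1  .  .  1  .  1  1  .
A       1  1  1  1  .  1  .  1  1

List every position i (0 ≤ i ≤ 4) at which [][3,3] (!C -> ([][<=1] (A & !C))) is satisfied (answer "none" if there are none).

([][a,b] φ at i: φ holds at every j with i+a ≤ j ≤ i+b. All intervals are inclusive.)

0, 4

Evaluate at each i in [0,4]:
  i=0: ✓ (all of [3,3])
  i=1: ✗ (fails at j=4)
  i=2: ✗ (fails at j=5)
  i=3: ✗ (fails at j=6)
  i=4: ✓ (all of [7,7])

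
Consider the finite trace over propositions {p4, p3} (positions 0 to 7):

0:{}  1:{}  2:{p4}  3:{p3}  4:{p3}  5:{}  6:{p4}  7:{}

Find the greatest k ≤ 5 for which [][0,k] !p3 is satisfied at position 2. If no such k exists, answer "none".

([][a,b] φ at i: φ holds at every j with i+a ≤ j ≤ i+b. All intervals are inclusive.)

0

!p3 must hold from j=2 onward; find where it first fails.
  j=2: holds
  j=3: fails
Holds on [2,2], so largest k = 0.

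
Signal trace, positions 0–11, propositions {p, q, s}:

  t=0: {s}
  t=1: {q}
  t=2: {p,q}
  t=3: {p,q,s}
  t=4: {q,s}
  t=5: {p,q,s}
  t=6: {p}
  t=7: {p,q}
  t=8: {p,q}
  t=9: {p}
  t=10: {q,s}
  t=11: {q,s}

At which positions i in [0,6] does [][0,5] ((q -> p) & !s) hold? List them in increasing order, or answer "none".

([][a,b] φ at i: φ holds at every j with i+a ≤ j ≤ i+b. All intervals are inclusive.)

none

Evaluate at each i in [0,6]:
  i=0: ✗ (fails at j=0)
  i=1: ✗ (fails at j=1)
  i=2: ✗ (fails at j=3)
  i=3: ✗ (fails at j=3)
  i=4: ✗ (fails at j=4)
  i=5: ✗ (fails at j=5)
  i=6: ✗ (fails at j=10)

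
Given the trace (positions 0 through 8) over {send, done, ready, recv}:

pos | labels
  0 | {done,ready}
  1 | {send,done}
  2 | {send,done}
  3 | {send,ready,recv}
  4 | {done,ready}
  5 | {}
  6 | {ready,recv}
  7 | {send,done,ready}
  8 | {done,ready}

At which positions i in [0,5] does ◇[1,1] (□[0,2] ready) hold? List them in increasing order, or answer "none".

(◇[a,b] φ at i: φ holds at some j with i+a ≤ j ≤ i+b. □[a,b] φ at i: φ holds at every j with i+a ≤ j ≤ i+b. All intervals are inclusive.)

5

Evaluate at each i in [0,5]:
  i=0: ✗ (none in [1,1])
  i=1: ✗ (none in [2,2])
  i=2: ✗ (none in [3,3])
  i=3: ✗ (none in [4,4])
  i=4: ✗ (none in [5,5])
  i=5: ✓ (witness j=6)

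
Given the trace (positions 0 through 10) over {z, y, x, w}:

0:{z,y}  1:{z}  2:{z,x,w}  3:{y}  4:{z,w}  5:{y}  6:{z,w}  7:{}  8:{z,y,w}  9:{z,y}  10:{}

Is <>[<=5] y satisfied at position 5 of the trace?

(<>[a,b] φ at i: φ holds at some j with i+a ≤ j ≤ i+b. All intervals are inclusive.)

Yes

Check y at each j in [5,10]:
  j=5: true
  j=6: false
  j=7: false
  j=8: true
  j=9: true
  j=10: false
Found at j=5 → formula holds.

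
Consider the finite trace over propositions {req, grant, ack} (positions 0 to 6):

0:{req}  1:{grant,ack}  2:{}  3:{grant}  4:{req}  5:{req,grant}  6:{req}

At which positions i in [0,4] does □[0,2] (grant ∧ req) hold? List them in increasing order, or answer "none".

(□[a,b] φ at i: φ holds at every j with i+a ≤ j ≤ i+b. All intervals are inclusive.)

Evaluate at each i in [0,4]:
  i=0: ✗ (fails at j=0)
  i=1: ✗ (fails at j=1)
  i=2: ✗ (fails at j=2)
  i=3: ✗ (fails at j=3)
  i=4: ✗ (fails at j=4)

none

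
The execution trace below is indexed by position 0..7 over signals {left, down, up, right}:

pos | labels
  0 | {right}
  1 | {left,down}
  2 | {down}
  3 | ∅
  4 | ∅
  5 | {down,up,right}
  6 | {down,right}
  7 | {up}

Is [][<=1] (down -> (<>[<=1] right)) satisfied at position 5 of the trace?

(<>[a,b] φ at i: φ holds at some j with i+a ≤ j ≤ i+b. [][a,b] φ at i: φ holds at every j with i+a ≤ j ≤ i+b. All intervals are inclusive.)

Check (down -> (<>[<=1] right)) at every j in [5,6]:
  j=5: antecedent true; consequent holds (witness at 5) → ✓
  j=6: antecedent true; consequent holds (witness at 6) → ✓
All positions satisfy it → formula holds.

True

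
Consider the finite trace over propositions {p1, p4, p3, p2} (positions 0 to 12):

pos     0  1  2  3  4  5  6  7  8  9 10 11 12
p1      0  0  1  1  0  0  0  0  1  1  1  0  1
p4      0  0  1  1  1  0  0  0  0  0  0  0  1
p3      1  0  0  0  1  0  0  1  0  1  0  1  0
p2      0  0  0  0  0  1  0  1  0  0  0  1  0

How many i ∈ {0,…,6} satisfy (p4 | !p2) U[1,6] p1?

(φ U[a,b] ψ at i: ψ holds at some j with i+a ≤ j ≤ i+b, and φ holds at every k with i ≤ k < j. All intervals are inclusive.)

Evaluate at each i in [0,6]:
  i=0: ✓ (rhs at j=2; lhs holds on [0,1])
  i=1: ✓ (rhs at j=2; lhs holds on [1,1])
  i=2: ✓ (rhs at j=3; lhs holds on [2,2])
  i=3: ✗ (lhs fails at k=5 before rhs at j=8)
  i=4: ✗ (lhs fails at k=5 before rhs at j=8)
  i=5: ✗ (lhs fails at k=5 before rhs at j=8)
  i=6: ✗ (lhs fails at k=7 before rhs at j=8)
Positions where it holds: {0, 1, 2} → 3.

3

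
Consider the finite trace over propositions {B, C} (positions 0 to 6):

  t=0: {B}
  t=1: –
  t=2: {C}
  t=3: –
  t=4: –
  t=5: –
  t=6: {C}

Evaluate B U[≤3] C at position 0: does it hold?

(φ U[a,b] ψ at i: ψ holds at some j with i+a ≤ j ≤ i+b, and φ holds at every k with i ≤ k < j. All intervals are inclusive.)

Does not hold

Need some j in [0,3] with C, and B at every k in [0,j-1].
  j=0: C false.
  j=1: C false.
  j=2: C holds, but B fails at k=1 → not this j.
  j=3: C false.
No j in the window works → until fails.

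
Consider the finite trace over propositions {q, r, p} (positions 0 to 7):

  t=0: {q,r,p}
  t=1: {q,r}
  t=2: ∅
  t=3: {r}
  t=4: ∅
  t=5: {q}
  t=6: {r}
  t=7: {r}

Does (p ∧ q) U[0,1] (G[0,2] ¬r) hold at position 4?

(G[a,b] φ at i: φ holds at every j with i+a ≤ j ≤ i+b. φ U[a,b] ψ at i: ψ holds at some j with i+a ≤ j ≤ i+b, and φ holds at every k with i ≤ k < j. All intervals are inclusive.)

Need some j in [4,5] with G[0,2] ¬r, and (p ∧ q) at every k in [4,j-1].
  j=4: G[0,2] ¬r — fails at 6.
  j=5: G[0,2] ¬r — fails at 6.
No j in the window works → until fails.

No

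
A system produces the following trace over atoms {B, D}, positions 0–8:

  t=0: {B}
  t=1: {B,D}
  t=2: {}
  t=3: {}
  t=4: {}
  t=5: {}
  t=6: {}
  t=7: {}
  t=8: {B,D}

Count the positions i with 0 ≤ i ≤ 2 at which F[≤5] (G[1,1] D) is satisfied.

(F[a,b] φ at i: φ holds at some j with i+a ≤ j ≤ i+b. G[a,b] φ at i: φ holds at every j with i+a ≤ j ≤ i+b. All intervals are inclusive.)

2

Evaluate at each i in [0,2]:
  i=0: ✓ (witness j=0)
  i=1: ✗ (none in [1,6])
  i=2: ✓ (witness j=7)
Positions where it holds: {0, 2} → 2.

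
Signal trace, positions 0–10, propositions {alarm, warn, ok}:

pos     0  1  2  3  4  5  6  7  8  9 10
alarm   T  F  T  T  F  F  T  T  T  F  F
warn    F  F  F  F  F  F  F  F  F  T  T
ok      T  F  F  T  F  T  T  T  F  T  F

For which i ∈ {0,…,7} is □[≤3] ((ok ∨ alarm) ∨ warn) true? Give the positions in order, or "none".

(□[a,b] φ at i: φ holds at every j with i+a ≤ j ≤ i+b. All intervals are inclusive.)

5, 6, 7

Evaluate at each i in [0,7]:
  i=0: ✗ (fails at j=1)
  i=1: ✗ (fails at j=1)
  i=2: ✗ (fails at j=4)
  i=3: ✗ (fails at j=4)
  i=4: ✗ (fails at j=4)
  i=5: ✓ (all of [5,8])
  i=6: ✓ (all of [6,9])
  i=7: ✓ (all of [7,10])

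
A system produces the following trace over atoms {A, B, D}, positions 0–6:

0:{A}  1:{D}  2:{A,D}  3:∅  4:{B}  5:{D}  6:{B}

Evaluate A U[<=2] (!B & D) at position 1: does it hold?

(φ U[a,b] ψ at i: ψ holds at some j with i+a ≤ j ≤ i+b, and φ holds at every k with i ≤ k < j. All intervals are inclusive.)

Need some j in [1,3] with (!B & D), and A at every k in [1,j-1].
  j=1: (!B & D) holds; no prefix to check → satisfied.

Holds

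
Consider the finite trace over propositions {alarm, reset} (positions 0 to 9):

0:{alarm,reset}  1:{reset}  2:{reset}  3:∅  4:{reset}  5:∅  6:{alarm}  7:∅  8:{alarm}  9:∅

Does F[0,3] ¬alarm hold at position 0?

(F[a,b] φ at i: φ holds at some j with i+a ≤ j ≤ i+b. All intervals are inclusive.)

Check ¬alarm at each j in [0,3]:
  j=0: false
  j=1: true
  j=2: true
  j=3: true
Found at j=1 → formula holds.

Holds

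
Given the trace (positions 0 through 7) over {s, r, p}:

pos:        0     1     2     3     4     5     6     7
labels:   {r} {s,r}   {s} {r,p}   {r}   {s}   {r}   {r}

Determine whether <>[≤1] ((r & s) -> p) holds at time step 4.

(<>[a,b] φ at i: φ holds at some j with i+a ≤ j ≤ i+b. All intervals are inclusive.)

Check ((r & s) -> p) at each j in [4,5]:
  j=4: true
  j=5: true
Found at j=4 → formula holds.

Holds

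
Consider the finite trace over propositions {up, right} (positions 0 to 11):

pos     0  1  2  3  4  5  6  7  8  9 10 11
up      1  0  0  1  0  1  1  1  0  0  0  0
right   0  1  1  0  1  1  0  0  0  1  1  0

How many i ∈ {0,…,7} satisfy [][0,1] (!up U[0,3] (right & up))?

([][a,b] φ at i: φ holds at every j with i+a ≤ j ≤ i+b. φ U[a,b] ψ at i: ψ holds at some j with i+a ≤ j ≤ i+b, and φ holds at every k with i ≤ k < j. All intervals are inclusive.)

1

Evaluate at each i in [0,7]:
  i=0: ✗ (fails at j=0)
  i=1: ✗ (fails at j=1)
  i=2: ✗ (fails at j=2)
  i=3: ✗ (fails at j=3)
  i=4: ✓ (all of [4,5])
  i=5: ✗ (fails at j=6)
  i=6: ✗ (fails at j=6)
  i=7: ✗ (fails at j=7)
Positions where it holds: {4} → 1.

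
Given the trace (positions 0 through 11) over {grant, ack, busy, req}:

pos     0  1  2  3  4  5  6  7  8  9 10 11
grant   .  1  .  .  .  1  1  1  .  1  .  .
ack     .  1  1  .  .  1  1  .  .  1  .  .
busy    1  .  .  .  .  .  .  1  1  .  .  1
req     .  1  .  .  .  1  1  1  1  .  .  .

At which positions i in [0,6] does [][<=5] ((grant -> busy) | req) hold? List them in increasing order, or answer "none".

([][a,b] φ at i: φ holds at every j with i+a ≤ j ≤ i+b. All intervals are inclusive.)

Evaluate at each i in [0,6]:
  i=0: ✓ (all of [0,5])
  i=1: ✓ (all of [1,6])
  i=2: ✓ (all of [2,7])
  i=3: ✓ (all of [3,8])
  i=4: ✗ (fails at j=9)
  i=5: ✗ (fails at j=9)
  i=6: ✗ (fails at j=9)

0, 1, 2, 3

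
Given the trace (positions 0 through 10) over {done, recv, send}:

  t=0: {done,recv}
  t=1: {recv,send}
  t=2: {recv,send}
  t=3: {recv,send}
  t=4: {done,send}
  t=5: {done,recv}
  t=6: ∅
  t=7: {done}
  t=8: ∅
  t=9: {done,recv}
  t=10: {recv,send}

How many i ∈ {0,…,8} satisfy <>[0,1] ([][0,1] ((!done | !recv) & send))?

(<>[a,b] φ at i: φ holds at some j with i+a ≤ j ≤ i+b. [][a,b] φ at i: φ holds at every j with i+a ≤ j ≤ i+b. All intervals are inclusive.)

Evaluate at each i in [0,8]:
  i=0: ✓ (witness j=1)
  i=1: ✓ (witness j=1)
  i=2: ✓ (witness j=2)
  i=3: ✓ (witness j=3)
  i=4: ✗ (none in [4,5])
  i=5: ✗ (none in [5,6])
  i=6: ✗ (none in [6,7])
  i=7: ✗ (none in [7,8])
  i=8: ✗ (none in [8,9])
Positions where it holds: {0, 1, 2, 3} → 4.

4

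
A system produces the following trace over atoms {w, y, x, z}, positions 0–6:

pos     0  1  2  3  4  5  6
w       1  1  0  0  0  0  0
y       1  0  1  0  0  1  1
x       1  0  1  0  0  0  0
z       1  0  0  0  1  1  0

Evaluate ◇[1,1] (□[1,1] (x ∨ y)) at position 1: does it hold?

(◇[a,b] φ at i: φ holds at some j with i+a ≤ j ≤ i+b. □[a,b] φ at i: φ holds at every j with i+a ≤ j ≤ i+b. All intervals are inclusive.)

Check □[1,1] (x ∨ y) at each j in [2,2]:
  j=2: fails at 3
No position in the window satisfies it → formula fails.

No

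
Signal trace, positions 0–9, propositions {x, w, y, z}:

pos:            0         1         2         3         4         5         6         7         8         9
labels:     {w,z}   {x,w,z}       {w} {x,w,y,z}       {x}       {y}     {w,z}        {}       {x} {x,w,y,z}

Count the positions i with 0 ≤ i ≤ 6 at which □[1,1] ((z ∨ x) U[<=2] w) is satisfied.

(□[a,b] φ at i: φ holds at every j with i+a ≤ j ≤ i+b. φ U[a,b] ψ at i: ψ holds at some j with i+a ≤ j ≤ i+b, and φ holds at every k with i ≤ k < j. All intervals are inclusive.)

4

Evaluate at each i in [0,6]:
  i=0: ✓ (all of [1,1])
  i=1: ✓ (all of [2,2])
  i=2: ✓ (all of [3,3])
  i=3: ✗ (fails at j=4)
  i=4: ✗ (fails at j=5)
  i=5: ✓ (all of [6,6])
  i=6: ✗ (fails at j=7)
Positions where it holds: {0, 1, 2, 5} → 4.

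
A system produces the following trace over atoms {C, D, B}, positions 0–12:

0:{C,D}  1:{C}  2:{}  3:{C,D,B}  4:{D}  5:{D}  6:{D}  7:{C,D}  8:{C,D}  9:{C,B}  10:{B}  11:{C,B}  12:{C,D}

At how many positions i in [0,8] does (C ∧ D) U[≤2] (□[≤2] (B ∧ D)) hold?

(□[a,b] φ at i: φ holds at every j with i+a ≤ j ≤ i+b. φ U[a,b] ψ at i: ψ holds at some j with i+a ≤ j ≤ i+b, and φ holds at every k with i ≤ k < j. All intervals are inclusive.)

Evaluate at each i in [0,8]:
  i=0: ✗ (no rhs in [0,2])
  i=1: ✗ (no rhs in [1,3])
  i=2: ✗ (no rhs in [2,4])
  i=3: ✗ (no rhs in [3,5])
  i=4: ✗ (no rhs in [4,6])
  i=5: ✗ (no rhs in [5,7])
  i=6: ✗ (no rhs in [6,8])
  i=7: ✗ (no rhs in [7,9])
  i=8: ✗ (no rhs in [8,10])
Positions where it holds: {} → 0.

0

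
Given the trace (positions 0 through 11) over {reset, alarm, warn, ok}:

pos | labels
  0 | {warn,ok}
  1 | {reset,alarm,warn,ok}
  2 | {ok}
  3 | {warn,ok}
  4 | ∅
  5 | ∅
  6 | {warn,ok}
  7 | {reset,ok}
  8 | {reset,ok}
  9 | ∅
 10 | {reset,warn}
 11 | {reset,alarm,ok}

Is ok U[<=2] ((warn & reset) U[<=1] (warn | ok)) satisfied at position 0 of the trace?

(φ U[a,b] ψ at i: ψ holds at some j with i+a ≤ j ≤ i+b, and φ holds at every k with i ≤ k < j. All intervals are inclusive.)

Need some j in [0,2] with ((warn & reset) U[<=1] (warn | ok)), and ok at every k in [0,j-1].
  j=0: ((warn & reset) U[<=1] (warn | ok)) holds; no prefix to check → satisfied.

Holds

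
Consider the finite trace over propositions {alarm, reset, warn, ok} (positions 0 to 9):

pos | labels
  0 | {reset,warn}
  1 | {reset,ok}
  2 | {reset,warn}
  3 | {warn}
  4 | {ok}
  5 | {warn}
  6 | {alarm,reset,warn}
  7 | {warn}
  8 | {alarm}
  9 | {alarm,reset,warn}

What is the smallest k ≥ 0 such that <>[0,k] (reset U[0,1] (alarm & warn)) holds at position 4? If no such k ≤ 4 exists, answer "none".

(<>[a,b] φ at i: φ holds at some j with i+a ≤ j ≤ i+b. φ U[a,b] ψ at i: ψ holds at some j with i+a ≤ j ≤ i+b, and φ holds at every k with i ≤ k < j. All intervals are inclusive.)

Scan j = 4,5,… for (reset U[0,1] (alarm & warn)):
  j=4: fails
  j=5: fails
  j=6: holds
First hit at j=6, so smallest k = 6-4 = 2.

2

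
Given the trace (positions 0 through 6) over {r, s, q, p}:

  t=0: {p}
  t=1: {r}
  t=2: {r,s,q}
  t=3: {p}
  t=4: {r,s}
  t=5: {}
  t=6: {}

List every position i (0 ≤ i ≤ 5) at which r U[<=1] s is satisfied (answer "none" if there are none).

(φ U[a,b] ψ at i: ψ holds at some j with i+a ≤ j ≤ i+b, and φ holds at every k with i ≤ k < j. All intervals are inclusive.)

Evaluate at each i in [0,5]:
  i=0: ✗ (no rhs in [0,1])
  i=1: ✓ (rhs at j=2; lhs holds on [1,1])
  i=2: ✓ (rhs at j=2)
  i=3: ✗ (lhs fails at k=3 before rhs at j=4)
  i=4: ✓ (rhs at j=4)
  i=5: ✗ (no rhs in [5,6])

1, 2, 4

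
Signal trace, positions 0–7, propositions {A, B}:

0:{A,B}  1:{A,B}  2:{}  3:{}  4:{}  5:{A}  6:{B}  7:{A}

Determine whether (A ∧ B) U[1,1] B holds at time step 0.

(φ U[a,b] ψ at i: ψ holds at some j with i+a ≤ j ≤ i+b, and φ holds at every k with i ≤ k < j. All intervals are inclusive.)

Holds

Need some j in [1,1] with B, and (A ∧ B) at every k in [0,j-1].
  j=1: B holds; (A ∧ B) holds at every k in [0,0] → satisfied.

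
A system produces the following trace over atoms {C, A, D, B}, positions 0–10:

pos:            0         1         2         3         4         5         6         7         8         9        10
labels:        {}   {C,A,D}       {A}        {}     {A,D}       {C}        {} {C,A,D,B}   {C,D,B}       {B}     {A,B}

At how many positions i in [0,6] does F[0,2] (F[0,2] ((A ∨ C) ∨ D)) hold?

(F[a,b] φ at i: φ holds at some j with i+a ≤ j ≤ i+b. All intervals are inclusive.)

7

Evaluate at each i in [0,6]:
  i=0: ✓ (witness j=0)
  i=1: ✓ (witness j=1)
  i=2: ✓ (witness j=2)
  i=3: ✓ (witness j=3)
  i=4: ✓ (witness j=4)
  i=5: ✓ (witness j=5)
  i=6: ✓ (witness j=6)
Positions where it holds: {0, 1, 2, 3, 4, 5, 6} → 7.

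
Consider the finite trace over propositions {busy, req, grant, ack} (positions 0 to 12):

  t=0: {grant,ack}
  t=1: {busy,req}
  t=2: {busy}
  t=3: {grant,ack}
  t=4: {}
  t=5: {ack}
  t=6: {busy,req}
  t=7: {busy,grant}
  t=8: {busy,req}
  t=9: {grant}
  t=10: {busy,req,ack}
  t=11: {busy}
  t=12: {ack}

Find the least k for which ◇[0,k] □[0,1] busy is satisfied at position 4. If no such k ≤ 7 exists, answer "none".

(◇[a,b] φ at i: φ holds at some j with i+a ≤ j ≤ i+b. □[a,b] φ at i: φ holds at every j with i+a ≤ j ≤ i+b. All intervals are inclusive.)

Scan j = 4,5,… for □[0,1] busy:
  j=4: fails
  j=5: fails
  j=6: holds
First hit at j=6, so smallest k = 6-4 = 2.

2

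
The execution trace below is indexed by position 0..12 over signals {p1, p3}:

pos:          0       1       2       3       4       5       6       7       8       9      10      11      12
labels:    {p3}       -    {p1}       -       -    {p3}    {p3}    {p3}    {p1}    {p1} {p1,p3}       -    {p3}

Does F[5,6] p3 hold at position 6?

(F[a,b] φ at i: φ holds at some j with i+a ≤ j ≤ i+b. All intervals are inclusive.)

Check p3 at each j in [11,12]:
  j=11: false
  j=12: true
Found at j=12 → formula holds.

Yes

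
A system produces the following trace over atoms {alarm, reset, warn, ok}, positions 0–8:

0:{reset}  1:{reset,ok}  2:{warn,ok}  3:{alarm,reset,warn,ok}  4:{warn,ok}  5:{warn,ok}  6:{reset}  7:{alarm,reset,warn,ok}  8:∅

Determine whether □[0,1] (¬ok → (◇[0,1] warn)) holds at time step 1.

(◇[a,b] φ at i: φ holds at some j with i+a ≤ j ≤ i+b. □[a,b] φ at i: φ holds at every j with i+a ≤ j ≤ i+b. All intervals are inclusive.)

Holds

Check (¬ok → (◇[0,1] warn)) at every j in [1,2]:
  j=1: antecedent false → ✓
  j=2: antecedent false → ✓
All positions satisfy it → formula holds.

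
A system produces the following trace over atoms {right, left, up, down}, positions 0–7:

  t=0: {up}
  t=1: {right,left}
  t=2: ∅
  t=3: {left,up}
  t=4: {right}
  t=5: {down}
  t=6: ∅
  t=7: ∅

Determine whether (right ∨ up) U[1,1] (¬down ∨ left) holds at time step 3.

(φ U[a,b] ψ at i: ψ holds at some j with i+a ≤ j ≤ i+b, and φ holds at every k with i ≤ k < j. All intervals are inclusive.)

Holds

Need some j in [4,4] with (¬down ∨ left), and (right ∨ up) at every k in [3,j-1].
  j=4: (¬down ∨ left) holds; (right ∨ up) holds at every k in [3,3] → satisfied.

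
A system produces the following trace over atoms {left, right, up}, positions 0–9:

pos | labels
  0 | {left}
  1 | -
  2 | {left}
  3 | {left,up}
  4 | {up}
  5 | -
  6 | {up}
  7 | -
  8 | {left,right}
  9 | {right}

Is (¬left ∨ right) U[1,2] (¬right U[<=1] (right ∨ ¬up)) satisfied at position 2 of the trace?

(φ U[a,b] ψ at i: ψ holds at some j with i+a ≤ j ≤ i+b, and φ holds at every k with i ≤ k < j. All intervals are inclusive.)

Need some j in [3,4] with (¬right U[<=1] (right ∨ ¬up)), and (¬left ∨ right) at every k in [2,j-1].
  j=3: (¬right U[<=1] (right ∨ ¬up)) — fails.
  j=4: (¬right U[<=1] (right ∨ ¬up)) holds, but (¬left ∨ right) fails at k=2 → not this j.
No j in the window works → until fails.

No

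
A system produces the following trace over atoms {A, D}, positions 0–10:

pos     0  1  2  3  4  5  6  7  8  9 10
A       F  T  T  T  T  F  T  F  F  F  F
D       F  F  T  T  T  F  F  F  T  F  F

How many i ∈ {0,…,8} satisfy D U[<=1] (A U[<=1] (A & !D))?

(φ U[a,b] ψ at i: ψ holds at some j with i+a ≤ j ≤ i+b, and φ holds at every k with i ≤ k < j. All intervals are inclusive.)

Evaluate at each i in [0,8]:
  i=0: ✗ (lhs fails at k=0 before rhs at j=1)
  i=1: ✓ (rhs at j=1)
  i=2: ✗ (no rhs in [2,3])
  i=3: ✗ (no rhs in [3,4])
  i=4: ✗ (no rhs in [4,5])
  i=5: ✗ (lhs fails at k=5 before rhs at j=6)
  i=6: ✓ (rhs at j=6)
  i=7: ✗ (no rhs in [7,8])
  i=8: ✗ (no rhs in [8,9])
Positions where it holds: {1, 6} → 2.

2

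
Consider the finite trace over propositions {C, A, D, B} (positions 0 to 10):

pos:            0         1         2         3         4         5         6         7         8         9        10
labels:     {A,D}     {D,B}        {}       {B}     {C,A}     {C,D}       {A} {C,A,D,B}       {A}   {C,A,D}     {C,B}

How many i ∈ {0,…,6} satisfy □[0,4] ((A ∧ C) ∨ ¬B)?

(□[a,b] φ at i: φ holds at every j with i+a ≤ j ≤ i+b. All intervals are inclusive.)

2

Evaluate at each i in [0,6]:
  i=0: ✗ (fails at j=1)
  i=1: ✗ (fails at j=1)
  i=2: ✗ (fails at j=3)
  i=3: ✗ (fails at j=3)
  i=4: ✓ (all of [4,8])
  i=5: ✓ (all of [5,9])
  i=6: ✗ (fails at j=10)
Positions where it holds: {4, 5} → 2.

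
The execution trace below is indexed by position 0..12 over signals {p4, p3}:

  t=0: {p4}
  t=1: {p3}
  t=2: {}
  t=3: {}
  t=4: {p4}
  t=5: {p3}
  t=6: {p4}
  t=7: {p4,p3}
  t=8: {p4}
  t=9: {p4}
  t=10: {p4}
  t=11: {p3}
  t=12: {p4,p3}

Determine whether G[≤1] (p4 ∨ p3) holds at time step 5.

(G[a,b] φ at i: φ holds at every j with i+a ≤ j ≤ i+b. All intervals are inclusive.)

True

Check (p4 ∨ p3) at every j in [5,6]:
  j=5: true
  j=6: true
All positions satisfy it → formula holds.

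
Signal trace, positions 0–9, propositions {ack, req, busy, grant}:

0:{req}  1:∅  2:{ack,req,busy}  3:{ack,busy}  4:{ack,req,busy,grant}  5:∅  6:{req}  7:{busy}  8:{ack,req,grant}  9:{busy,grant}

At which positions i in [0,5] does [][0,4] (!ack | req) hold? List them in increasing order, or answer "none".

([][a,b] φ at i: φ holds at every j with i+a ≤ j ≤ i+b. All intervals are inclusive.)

4, 5

Evaluate at each i in [0,5]:
  i=0: ✗ (fails at j=3)
  i=1: ✗ (fails at j=3)
  i=2: ✗ (fails at j=3)
  i=3: ✗ (fails at j=3)
  i=4: ✓ (all of [4,8])
  i=5: ✓ (all of [5,9])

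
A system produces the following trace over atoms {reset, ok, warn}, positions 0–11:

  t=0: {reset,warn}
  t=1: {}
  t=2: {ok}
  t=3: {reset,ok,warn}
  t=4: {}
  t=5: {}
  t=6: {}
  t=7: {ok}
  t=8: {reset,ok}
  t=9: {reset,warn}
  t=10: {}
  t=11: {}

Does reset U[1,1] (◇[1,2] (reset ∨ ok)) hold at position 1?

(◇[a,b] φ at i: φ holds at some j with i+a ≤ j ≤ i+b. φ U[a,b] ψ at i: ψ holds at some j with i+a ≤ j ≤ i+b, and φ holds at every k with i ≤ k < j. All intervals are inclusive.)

Need some j in [2,2] with ◇[1,2] (reset ∨ ok), and reset at every k in [1,j-1].
  j=2: ◇[1,2] (reset ∨ ok) holds, but reset fails at k=1 → not this j.
No j in the window works → until fails.

No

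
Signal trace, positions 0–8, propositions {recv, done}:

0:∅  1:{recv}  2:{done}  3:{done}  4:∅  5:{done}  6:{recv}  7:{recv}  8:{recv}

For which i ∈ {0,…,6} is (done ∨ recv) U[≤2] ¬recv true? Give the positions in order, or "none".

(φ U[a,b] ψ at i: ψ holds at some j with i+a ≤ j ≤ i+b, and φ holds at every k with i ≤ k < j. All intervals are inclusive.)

0, 1, 2, 3, 4, 5

Evaluate at each i in [0,6]:
  i=0: ✓ (rhs at j=0)
  i=1: ✓ (rhs at j=2; lhs holds on [1,1])
  i=2: ✓ (rhs at j=2)
  i=3: ✓ (rhs at j=3)
  i=4: ✓ (rhs at j=4)
  i=5: ✓ (rhs at j=5)
  i=6: ✗ (no rhs in [6,8])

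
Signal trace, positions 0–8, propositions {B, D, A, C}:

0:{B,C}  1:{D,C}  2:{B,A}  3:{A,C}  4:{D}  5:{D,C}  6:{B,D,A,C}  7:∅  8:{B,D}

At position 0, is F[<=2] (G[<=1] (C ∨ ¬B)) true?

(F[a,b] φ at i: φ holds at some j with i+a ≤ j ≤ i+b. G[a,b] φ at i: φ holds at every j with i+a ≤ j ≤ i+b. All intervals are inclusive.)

Yes

Check G[<=1] (C ∨ ¬B) at each j in [0,2]:
  j=0: holds on [0,1]
  j=1: fails at 2
  j=2: fails at 2
Found at j=0 → formula holds.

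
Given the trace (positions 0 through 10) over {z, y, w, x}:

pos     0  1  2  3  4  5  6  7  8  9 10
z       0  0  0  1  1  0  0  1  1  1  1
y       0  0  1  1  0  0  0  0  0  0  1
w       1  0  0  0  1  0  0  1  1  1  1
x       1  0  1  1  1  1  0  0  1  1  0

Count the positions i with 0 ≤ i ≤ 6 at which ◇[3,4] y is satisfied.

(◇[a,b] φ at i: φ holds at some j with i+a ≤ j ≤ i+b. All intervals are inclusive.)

Evaluate at each i in [0,6]:
  i=0: ✓ (witness j=3)
  i=1: ✗ (none in [4,5])
  i=2: ✗ (none in [5,6])
  i=3: ✗ (none in [6,7])
  i=4: ✗ (none in [7,8])
  i=5: ✗ (none in [8,9])
  i=6: ✓ (witness j=10)
Positions where it holds: {0, 6} → 2.

2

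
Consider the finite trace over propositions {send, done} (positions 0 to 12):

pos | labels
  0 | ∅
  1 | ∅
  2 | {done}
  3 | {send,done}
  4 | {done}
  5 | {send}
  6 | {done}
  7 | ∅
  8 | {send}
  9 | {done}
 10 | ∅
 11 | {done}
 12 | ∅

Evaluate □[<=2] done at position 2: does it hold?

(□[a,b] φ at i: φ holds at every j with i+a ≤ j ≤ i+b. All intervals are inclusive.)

Check done at every j in [2,4]:
  j=2: true
  j=3: true
  j=4: true
All positions satisfy it → formula holds.

True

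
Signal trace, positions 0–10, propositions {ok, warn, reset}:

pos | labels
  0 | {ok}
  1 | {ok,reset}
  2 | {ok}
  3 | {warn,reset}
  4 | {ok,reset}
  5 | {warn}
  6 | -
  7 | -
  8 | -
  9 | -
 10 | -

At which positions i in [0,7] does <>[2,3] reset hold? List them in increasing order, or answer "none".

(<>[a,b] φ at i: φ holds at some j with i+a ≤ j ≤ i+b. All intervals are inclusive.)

0, 1, 2

Evaluate at each i in [0,7]:
  i=0: ✓ (witness j=3)
  i=1: ✓ (witness j=3)
  i=2: ✓ (witness j=4)
  i=3: ✗ (none in [5,6])
  i=4: ✗ (none in [6,7])
  i=5: ✗ (none in [7,8])
  i=6: ✗ (none in [8,9])
  i=7: ✗ (none in [9,10])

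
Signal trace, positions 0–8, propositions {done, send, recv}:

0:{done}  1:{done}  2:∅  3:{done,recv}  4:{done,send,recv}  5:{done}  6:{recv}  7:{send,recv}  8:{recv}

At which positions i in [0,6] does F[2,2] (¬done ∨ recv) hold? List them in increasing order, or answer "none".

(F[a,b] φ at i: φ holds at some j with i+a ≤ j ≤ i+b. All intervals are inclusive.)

0, 1, 2, 4, 5, 6

Evaluate at each i in [0,6]:
  i=0: ✓ (witness j=2)
  i=1: ✓ (witness j=3)
  i=2: ✓ (witness j=4)
  i=3: ✗ (none in [5,5])
  i=4: ✓ (witness j=6)
  i=5: ✓ (witness j=7)
  i=6: ✓ (witness j=8)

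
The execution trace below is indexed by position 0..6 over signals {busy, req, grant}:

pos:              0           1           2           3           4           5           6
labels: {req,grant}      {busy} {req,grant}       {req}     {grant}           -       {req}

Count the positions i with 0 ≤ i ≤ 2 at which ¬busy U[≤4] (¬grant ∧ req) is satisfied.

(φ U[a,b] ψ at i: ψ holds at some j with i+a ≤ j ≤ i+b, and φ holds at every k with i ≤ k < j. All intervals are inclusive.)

Evaluate at each i in [0,2]:
  i=0: ✗ (lhs fails at k=1 before rhs at j=3)
  i=1: ✗ (lhs fails at k=1 before rhs at j=3)
  i=2: ✓ (rhs at j=3; lhs holds on [2,2])
Positions where it holds: {2} → 1.

1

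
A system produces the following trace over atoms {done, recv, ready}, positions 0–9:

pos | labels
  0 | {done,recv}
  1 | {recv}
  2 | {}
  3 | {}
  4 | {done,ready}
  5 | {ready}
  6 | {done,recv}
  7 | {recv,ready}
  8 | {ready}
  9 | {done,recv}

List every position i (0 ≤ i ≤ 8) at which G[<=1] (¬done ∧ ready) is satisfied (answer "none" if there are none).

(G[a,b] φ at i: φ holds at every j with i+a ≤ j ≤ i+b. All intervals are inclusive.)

Evaluate at each i in [0,8]:
  i=0: ✗ (fails at j=0)
  i=1: ✗ (fails at j=1)
  i=2: ✗ (fails at j=2)
  i=3: ✗ (fails at j=3)
  i=4: ✗ (fails at j=4)
  i=5: ✗ (fails at j=6)
  i=6: ✗ (fails at j=6)
  i=7: ✓ (all of [7,8])
  i=8: ✗ (fails at j=9)

7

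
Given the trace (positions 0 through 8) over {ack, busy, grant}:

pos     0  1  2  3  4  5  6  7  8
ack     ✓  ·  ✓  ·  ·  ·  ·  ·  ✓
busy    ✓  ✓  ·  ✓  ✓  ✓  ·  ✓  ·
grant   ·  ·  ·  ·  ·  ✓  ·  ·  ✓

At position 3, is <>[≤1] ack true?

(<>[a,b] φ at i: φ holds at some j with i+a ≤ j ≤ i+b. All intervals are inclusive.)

No

Check ack at each j in [3,4]:
  j=3: false
  j=4: false
No position in the window satisfies it → formula fails.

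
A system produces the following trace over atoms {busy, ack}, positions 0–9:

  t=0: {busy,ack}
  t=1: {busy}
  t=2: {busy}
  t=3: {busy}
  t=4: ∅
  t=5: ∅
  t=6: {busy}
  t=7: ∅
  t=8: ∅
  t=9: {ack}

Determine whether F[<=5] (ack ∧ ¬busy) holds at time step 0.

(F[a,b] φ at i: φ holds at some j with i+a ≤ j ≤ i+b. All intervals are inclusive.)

Does not hold

Check (ack ∧ ¬busy) at each j in [0,5]:
  j=0: false
  j=1: false
  j=2: false
  j=3: false
  j=4: false
  j=5: false
No position in the window satisfies it → formula fails.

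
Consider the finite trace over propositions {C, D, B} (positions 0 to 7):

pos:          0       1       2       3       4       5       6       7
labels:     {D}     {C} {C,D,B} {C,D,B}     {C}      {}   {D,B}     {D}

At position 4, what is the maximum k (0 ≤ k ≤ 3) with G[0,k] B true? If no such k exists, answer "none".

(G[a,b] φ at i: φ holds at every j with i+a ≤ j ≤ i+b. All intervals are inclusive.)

none

B must hold from j=4 onward; find where it first fails.
  j=4: fails → no k works.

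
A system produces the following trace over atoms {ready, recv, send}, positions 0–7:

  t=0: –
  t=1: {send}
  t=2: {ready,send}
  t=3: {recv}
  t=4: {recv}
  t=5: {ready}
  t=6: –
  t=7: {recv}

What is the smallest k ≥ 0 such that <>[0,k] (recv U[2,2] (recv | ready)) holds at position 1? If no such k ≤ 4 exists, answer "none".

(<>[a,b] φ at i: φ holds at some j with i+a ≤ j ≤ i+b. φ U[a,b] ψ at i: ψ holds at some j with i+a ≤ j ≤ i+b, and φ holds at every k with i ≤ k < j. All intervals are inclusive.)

Scan j = 1,2,… for (recv U[2,2] (recv | ready)):
  j=1: fails
  j=2: fails
  j=3: holds
First hit at j=3, so smallest k = 3-1 = 2.

2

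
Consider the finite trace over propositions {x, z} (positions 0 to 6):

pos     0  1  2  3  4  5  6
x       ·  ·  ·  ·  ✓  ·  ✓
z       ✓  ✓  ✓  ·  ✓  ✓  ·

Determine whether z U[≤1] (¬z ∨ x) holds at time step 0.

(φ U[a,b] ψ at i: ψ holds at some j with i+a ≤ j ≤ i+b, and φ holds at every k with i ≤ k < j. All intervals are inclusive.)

Does not hold

Need some j in [0,1] with (¬z ∨ x), and z at every k in [0,j-1].
  j=0: (¬z ∨ x) false.
  j=1: (¬z ∨ x) false.
No j in the window works → until fails.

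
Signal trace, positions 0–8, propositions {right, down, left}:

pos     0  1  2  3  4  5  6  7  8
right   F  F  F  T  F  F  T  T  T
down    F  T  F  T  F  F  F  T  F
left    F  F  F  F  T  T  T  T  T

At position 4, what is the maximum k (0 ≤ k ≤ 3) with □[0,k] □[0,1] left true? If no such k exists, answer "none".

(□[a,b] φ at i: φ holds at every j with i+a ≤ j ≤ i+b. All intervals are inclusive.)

3

□[0,1] left must hold from j=4 onward; find where it first fails.
  j=4: holds
  j=5: holds
  j=6: holds
  j=7: holds
Holds through j=7; largest k = 3.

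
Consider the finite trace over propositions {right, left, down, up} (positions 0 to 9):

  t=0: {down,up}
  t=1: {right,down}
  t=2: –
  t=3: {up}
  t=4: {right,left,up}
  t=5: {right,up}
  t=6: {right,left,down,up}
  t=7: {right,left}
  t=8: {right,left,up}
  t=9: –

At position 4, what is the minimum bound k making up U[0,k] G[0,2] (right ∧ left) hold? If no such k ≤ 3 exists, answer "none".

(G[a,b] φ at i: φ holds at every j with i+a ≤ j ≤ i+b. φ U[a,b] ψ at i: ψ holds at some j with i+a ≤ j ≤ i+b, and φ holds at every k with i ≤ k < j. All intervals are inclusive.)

Need earliest j ≥ 4 with G[0,2] (right ∧ left), and up at every k in [4,j-1].
  j=4: rhs fails.
  j=5: rhs fails.
  j=6: rhs holds; lhs holds on [4,5]. k = 2.

2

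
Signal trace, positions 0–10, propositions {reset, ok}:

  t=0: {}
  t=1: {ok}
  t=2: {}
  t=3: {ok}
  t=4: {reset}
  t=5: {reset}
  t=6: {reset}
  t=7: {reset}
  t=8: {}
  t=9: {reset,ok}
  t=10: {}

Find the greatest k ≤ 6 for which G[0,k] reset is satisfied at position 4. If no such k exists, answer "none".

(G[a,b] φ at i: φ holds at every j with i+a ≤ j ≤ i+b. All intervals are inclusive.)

3

reset must hold from j=4 onward; find where it first fails.
  j=4: holds
  j=5: holds
  j=6: holds
  j=7: holds
  j=8: fails
Holds on [4,7], so largest k = 3.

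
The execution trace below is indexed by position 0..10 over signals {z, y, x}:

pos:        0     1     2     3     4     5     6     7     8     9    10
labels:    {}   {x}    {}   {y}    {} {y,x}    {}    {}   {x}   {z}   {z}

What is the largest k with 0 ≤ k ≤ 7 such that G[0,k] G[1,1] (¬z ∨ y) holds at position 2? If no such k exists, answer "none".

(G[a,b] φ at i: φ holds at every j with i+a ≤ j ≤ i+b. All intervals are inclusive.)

5

G[1,1] (¬z ∨ y) must hold from j=2 onward; find where it first fails.
  j=2: holds
  j=3: holds
  j=4: holds
  j=5: holds
  j=6: holds
  j=7: holds
  j=8: fails
Holds on [2,7], so largest k = 5.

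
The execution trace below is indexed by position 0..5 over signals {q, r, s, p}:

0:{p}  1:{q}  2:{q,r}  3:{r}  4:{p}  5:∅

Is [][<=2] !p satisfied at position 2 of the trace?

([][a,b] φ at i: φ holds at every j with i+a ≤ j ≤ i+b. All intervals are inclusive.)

False

Check !p at every j in [2,4]:
  j=2: true
  j=3: true
  j=4: false
Fails at j=4 → formula fails.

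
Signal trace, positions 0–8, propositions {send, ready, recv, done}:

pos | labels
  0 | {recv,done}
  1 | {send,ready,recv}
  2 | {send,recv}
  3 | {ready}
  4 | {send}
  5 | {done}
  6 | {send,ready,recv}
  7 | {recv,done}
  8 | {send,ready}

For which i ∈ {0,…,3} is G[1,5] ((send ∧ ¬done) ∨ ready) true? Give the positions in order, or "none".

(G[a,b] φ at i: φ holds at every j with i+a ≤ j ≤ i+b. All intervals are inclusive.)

Evaluate at each i in [0,3]:
  i=0: ✗ (fails at j=5)
  i=1: ✗ (fails at j=5)
  i=2: ✗ (fails at j=5)
  i=3: ✗ (fails at j=5)

none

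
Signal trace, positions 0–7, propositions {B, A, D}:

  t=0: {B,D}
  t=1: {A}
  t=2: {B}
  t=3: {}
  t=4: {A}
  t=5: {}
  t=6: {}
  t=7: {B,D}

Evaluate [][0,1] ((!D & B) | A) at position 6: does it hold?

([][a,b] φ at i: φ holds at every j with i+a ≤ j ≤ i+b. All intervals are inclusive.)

Check ((!D & B) | A) at every j in [6,7]:
  j=6: false
  j=7: false
Fails at j=6 → formula fails.

False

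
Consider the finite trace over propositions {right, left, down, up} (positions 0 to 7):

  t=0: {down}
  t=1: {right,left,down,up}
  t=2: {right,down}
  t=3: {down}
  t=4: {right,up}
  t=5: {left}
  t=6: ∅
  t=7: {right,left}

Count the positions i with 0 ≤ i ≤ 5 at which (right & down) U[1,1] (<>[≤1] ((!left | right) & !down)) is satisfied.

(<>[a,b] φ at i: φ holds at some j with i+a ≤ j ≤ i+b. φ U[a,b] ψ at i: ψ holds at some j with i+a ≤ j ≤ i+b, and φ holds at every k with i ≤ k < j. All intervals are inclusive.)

Evaluate at each i in [0,5]:
  i=0: ✗ (no rhs in [1,1])
  i=1: ✗ (no rhs in [2,2])
  i=2: ✓ (rhs at j=3; lhs holds on [2,2])
  i=3: ✗ (lhs fails at k=3 before rhs at j=4)
  i=4: ✗ (lhs fails at k=4 before rhs at j=5)
  i=5: ✗ (lhs fails at k=5 before rhs at j=6)
Positions where it holds: {2} → 1.

1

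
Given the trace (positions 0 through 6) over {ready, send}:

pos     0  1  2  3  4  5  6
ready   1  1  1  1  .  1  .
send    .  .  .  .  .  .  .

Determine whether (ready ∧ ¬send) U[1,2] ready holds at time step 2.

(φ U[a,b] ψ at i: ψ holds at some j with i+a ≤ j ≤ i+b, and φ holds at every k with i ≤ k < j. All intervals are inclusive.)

True

Need some j in [3,4] with ready, and (ready ∧ ¬send) at every k in [2,j-1].
  j=3: ready holds; (ready ∧ ¬send) holds at every k in [2,2] → satisfied.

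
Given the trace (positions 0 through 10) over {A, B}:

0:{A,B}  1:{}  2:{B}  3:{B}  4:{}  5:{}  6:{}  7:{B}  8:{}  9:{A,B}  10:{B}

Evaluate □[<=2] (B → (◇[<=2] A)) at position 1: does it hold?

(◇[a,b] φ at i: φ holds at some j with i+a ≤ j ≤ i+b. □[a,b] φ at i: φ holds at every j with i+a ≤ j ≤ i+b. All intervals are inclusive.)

False

Check (B → (◇[<=2] A)) at every j in [1,3]:
  j=1: antecedent false → ✓
  j=2: antecedent true; consequent fails (none in [2,4]) → ✗
  j=3: antecedent true; consequent fails (none in [3,5]) → ✗
Fails at j=2 → formula fails.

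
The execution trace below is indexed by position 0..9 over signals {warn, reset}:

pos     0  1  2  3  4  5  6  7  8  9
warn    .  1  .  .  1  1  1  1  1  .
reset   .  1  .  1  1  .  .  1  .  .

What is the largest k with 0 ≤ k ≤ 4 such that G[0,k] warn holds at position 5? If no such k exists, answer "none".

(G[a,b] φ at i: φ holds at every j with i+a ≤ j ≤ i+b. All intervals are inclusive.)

3

warn must hold from j=5 onward; find where it first fails.
  j=5: holds
  j=6: holds
  j=7: holds
  j=8: holds
  j=9: fails
Holds on [5,8], so largest k = 3.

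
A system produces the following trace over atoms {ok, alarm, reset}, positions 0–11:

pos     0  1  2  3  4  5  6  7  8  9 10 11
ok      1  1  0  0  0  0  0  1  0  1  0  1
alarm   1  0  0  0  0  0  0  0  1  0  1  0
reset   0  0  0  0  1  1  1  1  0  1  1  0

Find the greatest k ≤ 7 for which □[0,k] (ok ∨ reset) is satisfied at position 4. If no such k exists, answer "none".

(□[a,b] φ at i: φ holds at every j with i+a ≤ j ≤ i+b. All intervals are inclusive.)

3

(ok ∨ reset) must hold from j=4 onward; find where it first fails.
  j=4: holds
  j=5: holds
  j=6: holds
  j=7: holds
  j=8: fails
Holds on [4,7], so largest k = 3.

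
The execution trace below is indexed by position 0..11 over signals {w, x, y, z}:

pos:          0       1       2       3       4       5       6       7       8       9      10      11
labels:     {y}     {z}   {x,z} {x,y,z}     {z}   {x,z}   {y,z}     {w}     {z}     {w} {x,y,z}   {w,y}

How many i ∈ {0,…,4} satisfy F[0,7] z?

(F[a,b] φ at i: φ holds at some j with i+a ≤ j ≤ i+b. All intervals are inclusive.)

Evaluate at each i in [0,4]:
  i=0: ✓ (witness j=1)
  i=1: ✓ (witness j=1)
  i=2: ✓ (witness j=2)
  i=3: ✓ (witness j=3)
  i=4: ✓ (witness j=4)
Positions where it holds: {0, 1, 2, 3, 4} → 5.

5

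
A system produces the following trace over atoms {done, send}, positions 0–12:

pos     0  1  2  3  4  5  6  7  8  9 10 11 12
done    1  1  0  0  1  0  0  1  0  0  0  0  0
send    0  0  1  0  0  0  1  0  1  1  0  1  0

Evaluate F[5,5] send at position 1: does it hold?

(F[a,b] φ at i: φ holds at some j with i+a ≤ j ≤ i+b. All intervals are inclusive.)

Holds

Check send at each j in [6,6]:
  j=6: true
Found at j=6 → formula holds.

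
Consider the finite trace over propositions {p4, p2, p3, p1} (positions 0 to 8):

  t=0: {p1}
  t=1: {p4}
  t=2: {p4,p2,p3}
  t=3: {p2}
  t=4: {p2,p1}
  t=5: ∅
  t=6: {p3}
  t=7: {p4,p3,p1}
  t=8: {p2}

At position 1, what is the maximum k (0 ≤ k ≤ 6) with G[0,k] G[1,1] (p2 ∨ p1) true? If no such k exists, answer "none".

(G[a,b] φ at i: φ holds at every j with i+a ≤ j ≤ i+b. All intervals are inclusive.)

G[1,1] (p2 ∨ p1) must hold from j=1 onward; find where it first fails.
  j=1: holds
  j=2: holds
  j=3: holds
  j=4: fails
Holds on [1,3], so largest k = 2.

2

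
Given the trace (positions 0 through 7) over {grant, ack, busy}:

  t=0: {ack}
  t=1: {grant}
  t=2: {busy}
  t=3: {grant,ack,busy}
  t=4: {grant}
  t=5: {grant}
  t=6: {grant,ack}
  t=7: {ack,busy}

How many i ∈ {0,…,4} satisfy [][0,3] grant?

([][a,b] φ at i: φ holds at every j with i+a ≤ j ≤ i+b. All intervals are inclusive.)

Evaluate at each i in [0,4]:
  i=0: ✗ (fails at j=0)
  i=1: ✗ (fails at j=2)
  i=2: ✗ (fails at j=2)
  i=3: ✓ (all of [3,6])
  i=4: ✗ (fails at j=7)
Positions where it holds: {3} → 1.

1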